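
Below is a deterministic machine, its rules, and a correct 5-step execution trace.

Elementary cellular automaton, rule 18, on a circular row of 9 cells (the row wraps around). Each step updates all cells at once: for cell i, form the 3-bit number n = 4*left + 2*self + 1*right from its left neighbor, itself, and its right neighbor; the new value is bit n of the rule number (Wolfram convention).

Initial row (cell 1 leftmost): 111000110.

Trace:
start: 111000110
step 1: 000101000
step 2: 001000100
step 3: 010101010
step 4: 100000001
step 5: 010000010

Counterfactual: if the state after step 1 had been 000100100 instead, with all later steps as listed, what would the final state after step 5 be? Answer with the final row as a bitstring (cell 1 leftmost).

state after step 1 := 000100100
step 2: 001011010
step 3: 010000001
step 4: 001000010
step 5: 010100101

010100101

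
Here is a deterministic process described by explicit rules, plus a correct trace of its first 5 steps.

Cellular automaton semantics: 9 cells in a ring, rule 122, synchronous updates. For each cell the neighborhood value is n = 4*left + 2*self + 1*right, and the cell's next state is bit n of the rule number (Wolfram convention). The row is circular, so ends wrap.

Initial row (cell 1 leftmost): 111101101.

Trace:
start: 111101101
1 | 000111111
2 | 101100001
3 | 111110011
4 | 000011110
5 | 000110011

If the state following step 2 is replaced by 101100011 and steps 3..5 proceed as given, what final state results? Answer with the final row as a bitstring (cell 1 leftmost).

state after step 2 := 101100011
3 | 111110110
4 | 100011111
5 | 110110000

110110000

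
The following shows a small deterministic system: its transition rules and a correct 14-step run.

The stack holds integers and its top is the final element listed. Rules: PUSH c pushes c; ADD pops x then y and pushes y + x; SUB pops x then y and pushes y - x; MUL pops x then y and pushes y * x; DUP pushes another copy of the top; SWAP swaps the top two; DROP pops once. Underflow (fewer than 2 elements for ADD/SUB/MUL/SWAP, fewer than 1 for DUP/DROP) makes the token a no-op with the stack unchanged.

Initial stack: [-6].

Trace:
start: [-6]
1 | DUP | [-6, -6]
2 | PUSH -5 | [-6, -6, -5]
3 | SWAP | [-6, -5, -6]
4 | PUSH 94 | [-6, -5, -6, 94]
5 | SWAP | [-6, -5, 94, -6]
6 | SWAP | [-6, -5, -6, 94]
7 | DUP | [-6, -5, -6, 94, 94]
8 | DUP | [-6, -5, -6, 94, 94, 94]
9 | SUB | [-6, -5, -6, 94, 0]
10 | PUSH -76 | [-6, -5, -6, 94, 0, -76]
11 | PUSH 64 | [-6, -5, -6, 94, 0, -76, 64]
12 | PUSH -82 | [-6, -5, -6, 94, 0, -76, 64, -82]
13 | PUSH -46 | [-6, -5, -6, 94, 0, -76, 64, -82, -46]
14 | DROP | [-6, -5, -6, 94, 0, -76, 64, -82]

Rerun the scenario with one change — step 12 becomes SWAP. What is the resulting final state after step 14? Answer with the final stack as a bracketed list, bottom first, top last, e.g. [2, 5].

(re-executing from step 12 with the substitution; state before step 12: [-6, -5, -6, 94, 0, -76, 64])
12 | SWAP | [-6, -5, -6, 94, 0, 64, -76]
13 | PUSH -46 | [-6, -5, -6, 94, 0, 64, -76, -46]
14 | DROP | [-6, -5, -6, 94, 0, 64, -76]

[-6, -5, -6, 94, 0, 64, -76]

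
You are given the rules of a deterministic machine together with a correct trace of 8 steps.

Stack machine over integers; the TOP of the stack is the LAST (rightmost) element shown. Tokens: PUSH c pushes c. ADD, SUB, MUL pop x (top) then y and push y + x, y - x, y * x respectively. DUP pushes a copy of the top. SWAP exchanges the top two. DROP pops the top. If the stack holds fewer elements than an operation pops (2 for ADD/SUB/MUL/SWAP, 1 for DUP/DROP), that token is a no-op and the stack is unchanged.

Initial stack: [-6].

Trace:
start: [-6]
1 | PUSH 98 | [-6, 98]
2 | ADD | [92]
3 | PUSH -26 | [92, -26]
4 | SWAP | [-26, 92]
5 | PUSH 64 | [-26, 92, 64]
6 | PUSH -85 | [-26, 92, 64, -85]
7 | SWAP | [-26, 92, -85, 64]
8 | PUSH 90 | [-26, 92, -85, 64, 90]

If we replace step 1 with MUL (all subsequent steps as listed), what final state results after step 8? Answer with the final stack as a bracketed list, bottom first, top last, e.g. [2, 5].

[-26, -6, -85, 64, 90]

(re-executing from step 1 with the substitution; state before step 1: [-6])
1 | MUL | [-6]
2 | ADD | [-6]
3 | PUSH -26 | [-6, -26]
4 | SWAP | [-26, -6]
5 | PUSH 64 | [-26, -6, 64]
6 | PUSH -85 | [-26, -6, 64, -85]
7 | SWAP | [-26, -6, -85, 64]
8 | PUSH 90 | [-26, -6, -85, 64, 90]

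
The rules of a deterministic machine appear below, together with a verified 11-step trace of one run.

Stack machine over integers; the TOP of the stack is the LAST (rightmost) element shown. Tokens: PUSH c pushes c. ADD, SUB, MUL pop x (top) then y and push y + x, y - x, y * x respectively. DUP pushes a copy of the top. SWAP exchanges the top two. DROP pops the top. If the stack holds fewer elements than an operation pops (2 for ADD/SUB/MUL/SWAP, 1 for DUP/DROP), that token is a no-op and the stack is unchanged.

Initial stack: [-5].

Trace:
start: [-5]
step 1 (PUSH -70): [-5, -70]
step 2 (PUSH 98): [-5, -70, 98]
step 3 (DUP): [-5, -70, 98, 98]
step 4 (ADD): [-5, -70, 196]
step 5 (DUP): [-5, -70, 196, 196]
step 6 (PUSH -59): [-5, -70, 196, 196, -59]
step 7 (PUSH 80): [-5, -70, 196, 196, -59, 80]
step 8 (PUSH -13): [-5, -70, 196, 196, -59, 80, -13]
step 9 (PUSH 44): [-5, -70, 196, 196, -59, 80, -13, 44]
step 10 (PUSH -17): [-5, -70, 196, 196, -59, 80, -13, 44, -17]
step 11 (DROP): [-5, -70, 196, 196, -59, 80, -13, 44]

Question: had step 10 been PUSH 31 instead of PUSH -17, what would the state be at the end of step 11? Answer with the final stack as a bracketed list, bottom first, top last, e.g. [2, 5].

(re-executing from step 10 with the substitution; state before step 10: [-5, -70, 196, 196, -59, 80, -13, 44])
step 10 (PUSH 31): [-5, -70, 196, 196, -59, 80, -13, 44, 31]
step 11 (DROP): [-5, -70, 196, 196, -59, 80, -13, 44]

[-5, -70, 196, 196, -59, 80, -13, 44]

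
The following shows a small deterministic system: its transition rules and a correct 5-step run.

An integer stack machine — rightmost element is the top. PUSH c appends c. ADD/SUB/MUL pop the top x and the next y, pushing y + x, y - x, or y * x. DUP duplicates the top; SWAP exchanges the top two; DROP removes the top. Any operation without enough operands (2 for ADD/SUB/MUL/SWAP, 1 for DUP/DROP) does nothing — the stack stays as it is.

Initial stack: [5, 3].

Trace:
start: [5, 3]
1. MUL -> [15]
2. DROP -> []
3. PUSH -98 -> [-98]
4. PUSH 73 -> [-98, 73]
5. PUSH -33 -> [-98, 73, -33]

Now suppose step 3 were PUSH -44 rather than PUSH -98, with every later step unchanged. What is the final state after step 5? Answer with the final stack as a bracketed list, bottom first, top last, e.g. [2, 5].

(re-executing from step 3 with the substitution; state before step 3: [])
3. PUSH -44 -> [-44]
4. PUSH 73 -> [-44, 73]
5. PUSH -33 -> [-44, 73, -33]

[-44, 73, -33]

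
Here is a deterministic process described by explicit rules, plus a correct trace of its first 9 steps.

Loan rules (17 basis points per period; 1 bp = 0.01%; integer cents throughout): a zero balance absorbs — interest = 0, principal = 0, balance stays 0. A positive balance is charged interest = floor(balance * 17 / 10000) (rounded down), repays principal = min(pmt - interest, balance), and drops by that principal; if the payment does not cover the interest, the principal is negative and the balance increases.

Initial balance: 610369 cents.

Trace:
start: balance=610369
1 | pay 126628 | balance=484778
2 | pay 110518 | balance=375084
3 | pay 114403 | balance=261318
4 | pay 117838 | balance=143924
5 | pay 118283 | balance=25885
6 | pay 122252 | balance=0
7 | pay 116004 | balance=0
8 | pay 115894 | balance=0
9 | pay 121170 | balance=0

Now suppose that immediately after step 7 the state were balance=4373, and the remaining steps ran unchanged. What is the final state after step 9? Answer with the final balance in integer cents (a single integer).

0

state after step 7 := balance=4373
8 | pay 115894 | balance=0
9 | pay 121170 | balance=0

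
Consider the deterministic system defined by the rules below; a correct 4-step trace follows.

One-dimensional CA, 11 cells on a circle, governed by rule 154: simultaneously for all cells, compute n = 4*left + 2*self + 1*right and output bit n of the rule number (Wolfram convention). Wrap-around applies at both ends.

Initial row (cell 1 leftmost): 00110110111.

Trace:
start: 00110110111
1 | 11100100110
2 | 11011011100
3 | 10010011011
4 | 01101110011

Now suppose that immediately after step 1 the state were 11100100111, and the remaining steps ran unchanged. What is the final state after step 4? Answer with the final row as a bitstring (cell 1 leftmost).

01101111111

state after step 1 := 11100100111
2 | 11011011111
3 | 10010011111
4 | 01101111111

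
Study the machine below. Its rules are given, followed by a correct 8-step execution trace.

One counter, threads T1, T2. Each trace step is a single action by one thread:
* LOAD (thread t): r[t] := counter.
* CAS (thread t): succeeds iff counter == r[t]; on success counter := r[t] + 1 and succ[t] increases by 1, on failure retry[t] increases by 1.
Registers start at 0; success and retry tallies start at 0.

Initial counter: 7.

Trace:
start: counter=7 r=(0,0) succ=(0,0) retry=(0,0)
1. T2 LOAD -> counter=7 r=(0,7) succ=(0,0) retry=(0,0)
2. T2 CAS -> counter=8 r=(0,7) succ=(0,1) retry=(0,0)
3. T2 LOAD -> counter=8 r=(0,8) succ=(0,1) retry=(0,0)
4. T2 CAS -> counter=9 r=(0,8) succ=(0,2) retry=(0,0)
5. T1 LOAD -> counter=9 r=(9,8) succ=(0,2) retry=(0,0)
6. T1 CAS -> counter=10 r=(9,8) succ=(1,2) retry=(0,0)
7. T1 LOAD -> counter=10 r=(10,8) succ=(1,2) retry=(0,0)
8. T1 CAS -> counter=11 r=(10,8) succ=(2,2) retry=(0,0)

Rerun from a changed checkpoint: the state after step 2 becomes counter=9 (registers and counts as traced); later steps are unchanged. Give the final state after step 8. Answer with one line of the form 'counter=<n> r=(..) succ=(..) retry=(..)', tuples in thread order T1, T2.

state after step 2 := counter=9 r=(0,7) succ=(0,1) retry=(0,0)
3. T2 LOAD -> counter=9 r=(0,9) succ=(0,1) retry=(0,0)
4. T2 CAS -> counter=10 r=(0,9) succ=(0,2) retry=(0,0)
5. T1 LOAD -> counter=10 r=(10,9) succ=(0,2) retry=(0,0)
6. T1 CAS -> counter=11 r=(10,9) succ=(1,2) retry=(0,0)
7. T1 LOAD -> counter=11 r=(11,9) succ=(1,2) retry=(0,0)
8. T1 CAS -> counter=12 r=(11,9) succ=(2,2) retry=(0,0)

counter=12 r=(11,9) succ=(2,2) retry=(0,0)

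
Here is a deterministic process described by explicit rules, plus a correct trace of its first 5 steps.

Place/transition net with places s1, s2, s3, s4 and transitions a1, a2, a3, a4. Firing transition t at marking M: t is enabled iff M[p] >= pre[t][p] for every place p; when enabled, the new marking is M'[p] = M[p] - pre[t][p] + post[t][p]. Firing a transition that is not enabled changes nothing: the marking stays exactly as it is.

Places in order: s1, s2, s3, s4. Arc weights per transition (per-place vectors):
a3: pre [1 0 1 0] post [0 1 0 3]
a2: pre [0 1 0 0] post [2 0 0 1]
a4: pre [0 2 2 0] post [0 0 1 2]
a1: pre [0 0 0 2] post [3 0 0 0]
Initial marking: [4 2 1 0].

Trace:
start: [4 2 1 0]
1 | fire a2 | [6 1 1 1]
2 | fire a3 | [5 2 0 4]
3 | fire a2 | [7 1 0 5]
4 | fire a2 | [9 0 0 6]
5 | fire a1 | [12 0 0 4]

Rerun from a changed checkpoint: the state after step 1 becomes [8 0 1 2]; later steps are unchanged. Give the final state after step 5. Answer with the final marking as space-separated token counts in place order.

12 0 0 4

state after step 1 := [8 0 1 2]
2 | fire a3 | [7 1 0 5]
3 | fire a2 | [9 0 0 6]
4 | fire a2 | [9 0 0 6]
5 | fire a1 | [12 0 0 4]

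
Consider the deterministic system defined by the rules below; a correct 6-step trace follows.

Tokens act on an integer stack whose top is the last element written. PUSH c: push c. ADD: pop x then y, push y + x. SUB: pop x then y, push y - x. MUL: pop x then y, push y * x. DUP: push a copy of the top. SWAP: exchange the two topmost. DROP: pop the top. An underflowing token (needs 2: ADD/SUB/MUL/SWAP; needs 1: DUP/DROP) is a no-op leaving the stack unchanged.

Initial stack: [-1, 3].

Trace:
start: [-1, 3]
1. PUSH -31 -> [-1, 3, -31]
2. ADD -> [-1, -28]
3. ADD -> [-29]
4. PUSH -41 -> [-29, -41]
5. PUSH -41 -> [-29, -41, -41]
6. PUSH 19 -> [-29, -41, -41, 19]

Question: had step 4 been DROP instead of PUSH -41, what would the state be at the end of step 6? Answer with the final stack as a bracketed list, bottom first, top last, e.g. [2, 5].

[-41, 19]

(re-executing from step 4 with the substitution; state before step 4: [-29])
4. DROP -> []
5. PUSH -41 -> [-41]
6. PUSH 19 -> [-41, 19]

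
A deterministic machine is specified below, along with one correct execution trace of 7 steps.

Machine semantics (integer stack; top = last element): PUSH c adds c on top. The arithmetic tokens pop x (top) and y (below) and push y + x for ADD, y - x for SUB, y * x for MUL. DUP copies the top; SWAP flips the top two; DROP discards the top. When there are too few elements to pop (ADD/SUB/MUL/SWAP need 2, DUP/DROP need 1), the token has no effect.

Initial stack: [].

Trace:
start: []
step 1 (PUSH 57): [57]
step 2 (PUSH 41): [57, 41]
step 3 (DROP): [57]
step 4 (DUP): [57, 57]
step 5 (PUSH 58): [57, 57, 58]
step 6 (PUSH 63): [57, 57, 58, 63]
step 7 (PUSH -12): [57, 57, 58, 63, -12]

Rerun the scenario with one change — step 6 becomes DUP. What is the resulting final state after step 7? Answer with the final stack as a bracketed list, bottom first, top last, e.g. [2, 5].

[57, 57, 58, 58, -12]

(re-executing from step 6 with the substitution; state before step 6: [57, 57, 58])
step 6 (DUP): [57, 57, 58, 58]
step 7 (PUSH -12): [57, 57, 58, 58, -12]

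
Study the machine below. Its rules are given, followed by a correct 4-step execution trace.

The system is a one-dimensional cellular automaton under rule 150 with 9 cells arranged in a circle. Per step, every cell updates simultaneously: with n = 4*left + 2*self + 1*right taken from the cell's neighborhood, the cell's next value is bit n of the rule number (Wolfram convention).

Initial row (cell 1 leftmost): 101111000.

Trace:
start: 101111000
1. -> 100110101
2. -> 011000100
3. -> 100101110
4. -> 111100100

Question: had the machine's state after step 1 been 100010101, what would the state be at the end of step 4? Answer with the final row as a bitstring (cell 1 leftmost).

001001000

state after step 1 := 100010101
2. -> 010110100
3. -> 110000110
4. -> 001001000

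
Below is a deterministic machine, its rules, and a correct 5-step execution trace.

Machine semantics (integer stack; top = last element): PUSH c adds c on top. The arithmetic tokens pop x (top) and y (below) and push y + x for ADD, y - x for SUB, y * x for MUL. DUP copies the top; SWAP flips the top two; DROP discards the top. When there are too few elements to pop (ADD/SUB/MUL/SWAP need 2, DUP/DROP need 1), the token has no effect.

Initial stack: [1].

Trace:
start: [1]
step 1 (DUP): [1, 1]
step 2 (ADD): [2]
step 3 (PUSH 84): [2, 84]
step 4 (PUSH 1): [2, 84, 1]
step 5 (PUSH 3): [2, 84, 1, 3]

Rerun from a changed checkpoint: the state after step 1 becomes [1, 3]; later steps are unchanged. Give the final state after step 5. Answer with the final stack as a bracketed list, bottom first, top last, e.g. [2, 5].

[4, 84, 1, 3]

state after step 1 := [1, 3]
step 2 (ADD): [4]
step 3 (PUSH 84): [4, 84]
step 4 (PUSH 1): [4, 84, 1]
step 5 (PUSH 3): [4, 84, 1, 3]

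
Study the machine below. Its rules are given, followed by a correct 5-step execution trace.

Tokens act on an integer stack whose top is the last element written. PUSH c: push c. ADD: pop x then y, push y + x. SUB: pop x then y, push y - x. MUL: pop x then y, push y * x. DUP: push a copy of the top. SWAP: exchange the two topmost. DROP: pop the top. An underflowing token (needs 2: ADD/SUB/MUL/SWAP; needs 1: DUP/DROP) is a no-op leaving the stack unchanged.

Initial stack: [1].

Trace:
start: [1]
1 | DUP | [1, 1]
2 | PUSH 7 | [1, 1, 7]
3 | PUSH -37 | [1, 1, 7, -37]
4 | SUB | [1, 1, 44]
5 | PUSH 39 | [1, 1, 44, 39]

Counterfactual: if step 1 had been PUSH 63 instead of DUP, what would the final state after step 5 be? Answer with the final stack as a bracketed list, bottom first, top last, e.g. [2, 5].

(re-executing from step 1 with the substitution; state before step 1: [1])
1 | PUSH 63 | [1, 63]
2 | PUSH 7 | [1, 63, 7]
3 | PUSH -37 | [1, 63, 7, -37]
4 | SUB | [1, 63, 44]
5 | PUSH 39 | [1, 63, 44, 39]

[1, 63, 44, 39]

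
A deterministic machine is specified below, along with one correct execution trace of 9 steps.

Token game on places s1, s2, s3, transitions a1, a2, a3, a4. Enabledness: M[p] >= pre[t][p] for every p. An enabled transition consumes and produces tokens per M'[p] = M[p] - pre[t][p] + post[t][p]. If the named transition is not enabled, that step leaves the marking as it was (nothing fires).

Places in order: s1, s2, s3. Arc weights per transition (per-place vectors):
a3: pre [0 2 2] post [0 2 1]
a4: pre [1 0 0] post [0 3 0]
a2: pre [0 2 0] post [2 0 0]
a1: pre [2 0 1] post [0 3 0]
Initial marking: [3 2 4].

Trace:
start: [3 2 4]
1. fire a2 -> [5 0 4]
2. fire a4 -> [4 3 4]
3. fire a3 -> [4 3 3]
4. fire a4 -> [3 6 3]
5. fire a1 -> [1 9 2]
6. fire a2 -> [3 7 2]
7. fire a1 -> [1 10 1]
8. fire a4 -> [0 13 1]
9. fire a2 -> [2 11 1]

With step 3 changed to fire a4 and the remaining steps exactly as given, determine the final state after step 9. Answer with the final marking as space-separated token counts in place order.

2 11 2

(re-executing from step 3 with the substitution; state before step 3: [4 3 4])
3. fire a4 -> [3 6 4]
4. fire a4 -> [2 9 4]
5. fire a1 -> [0 12 3]
6. fire a2 -> [2 10 3]
7. fire a1 -> [0 13 2]
8. fire a4 -> [0 13 2]
9. fire a2 -> [2 11 2]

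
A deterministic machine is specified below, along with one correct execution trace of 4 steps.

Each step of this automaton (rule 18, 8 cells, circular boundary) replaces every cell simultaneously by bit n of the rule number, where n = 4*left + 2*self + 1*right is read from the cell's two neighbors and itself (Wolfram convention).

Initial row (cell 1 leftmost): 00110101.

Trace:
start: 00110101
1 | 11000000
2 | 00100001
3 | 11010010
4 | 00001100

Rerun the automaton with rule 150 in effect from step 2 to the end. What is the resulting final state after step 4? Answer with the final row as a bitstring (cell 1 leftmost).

11101101

(re-executing steps 2..4 under rule 150; state before step 2: 11000000)
2 | 00100001
3 | 11110011
4 | 11101101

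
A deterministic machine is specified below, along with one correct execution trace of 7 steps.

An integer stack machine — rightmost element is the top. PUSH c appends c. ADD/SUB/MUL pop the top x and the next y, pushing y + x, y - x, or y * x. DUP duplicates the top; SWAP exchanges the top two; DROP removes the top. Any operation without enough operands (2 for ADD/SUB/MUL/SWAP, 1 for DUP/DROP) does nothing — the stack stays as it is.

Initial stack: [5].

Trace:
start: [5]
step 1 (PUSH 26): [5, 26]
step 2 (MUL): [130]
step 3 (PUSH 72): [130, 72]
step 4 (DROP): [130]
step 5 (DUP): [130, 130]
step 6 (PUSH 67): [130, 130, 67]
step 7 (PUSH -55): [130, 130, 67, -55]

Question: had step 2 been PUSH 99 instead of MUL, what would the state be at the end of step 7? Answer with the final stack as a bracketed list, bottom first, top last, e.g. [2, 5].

[5, 26, 99, 99, 67, -55]

(re-executing from step 2 with the substitution; state before step 2: [5, 26])
step 2 (PUSH 99): [5, 26, 99]
step 3 (PUSH 72): [5, 26, 99, 72]
step 4 (DROP): [5, 26, 99]
step 5 (DUP): [5, 26, 99, 99]
step 6 (PUSH 67): [5, 26, 99, 99, 67]
step 7 (PUSH -55): [5, 26, 99, 99, 67, -55]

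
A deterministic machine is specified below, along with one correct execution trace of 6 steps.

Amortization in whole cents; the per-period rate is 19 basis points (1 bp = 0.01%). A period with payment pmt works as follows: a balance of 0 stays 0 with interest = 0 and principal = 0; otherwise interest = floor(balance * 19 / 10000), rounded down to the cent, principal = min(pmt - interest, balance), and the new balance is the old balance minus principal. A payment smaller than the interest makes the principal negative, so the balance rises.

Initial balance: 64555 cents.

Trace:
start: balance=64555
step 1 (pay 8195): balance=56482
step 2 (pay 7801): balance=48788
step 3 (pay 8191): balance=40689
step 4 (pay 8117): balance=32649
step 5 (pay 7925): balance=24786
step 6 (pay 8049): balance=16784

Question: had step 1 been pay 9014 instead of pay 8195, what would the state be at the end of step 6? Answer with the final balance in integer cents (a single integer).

(re-executing from step 1 with the substitution; state before step 1: balance=64555)
step 1 (pay 9014): balance=55663
step 2 (pay 7801): balance=47967
step 3 (pay 8191): balance=39867
step 4 (pay 8117): balance=31825
step 5 (pay 7925): balance=23960
step 6 (pay 8049): balance=15956

15956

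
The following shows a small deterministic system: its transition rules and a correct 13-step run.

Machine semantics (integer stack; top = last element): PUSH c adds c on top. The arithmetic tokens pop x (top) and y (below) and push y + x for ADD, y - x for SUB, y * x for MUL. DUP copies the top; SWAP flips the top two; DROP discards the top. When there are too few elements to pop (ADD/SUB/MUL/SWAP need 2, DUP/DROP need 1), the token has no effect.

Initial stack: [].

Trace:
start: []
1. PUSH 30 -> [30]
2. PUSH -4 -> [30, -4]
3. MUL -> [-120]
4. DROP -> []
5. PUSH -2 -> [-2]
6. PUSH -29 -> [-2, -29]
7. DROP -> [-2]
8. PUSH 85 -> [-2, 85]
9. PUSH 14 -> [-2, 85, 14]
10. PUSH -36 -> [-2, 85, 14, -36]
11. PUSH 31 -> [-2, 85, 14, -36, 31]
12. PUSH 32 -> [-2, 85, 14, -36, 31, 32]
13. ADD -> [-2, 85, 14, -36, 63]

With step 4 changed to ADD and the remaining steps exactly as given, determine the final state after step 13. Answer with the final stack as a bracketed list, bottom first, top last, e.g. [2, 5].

(re-executing from step 4 with the substitution; state before step 4: [-120])
4. ADD -> [-120]
5. PUSH -2 -> [-120, -2]
6. PUSH -29 -> [-120, -2, -29]
7. DROP -> [-120, -2]
8. PUSH 85 -> [-120, -2, 85]
9. PUSH 14 -> [-120, -2, 85, 14]
10. PUSH -36 -> [-120, -2, 85, 14, -36]
11. PUSH 31 -> [-120, -2, 85, 14, -36, 31]
12. PUSH 32 -> [-120, -2, 85, 14, -36, 31, 32]
13. ADD -> [-120, -2, 85, 14, -36, 63]

[-120, -2, 85, 14, -36, 63]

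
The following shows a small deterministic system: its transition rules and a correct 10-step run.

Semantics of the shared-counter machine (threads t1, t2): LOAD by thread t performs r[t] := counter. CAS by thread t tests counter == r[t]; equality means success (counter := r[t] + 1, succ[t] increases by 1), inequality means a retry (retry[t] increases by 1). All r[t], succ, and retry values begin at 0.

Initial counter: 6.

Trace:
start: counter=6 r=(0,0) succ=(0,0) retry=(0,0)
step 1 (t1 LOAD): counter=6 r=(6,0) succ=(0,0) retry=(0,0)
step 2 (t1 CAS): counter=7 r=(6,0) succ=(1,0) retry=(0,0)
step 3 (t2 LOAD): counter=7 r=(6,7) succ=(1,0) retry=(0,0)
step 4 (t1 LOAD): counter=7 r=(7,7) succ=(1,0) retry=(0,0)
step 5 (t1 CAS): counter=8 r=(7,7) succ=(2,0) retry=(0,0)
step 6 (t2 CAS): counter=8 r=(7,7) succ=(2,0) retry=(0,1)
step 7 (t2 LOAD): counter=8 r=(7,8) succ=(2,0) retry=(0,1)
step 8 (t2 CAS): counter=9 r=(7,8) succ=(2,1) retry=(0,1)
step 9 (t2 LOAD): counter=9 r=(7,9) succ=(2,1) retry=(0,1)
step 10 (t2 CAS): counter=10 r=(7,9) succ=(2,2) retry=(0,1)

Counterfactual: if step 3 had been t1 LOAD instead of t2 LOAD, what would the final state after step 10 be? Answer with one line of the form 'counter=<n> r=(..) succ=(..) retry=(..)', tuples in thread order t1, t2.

counter=10 r=(7,9) succ=(2,2) retry=(0,1)

(re-executing from step 3 with the substitution; state before step 3: counter=7 r=(6,0) succ=(1,0) retry=(0,0))
step 3 (t1 LOAD): counter=7 r=(7,0) succ=(1,0) retry=(0,0)
step 4 (t1 LOAD): counter=7 r=(7,0) succ=(1,0) retry=(0,0)
step 5 (t1 CAS): counter=8 r=(7,0) succ=(2,0) retry=(0,0)
step 6 (t2 CAS): counter=8 r=(7,0) succ=(2,0) retry=(0,1)
step 7 (t2 LOAD): counter=8 r=(7,8) succ=(2,0) retry=(0,1)
step 8 (t2 CAS): counter=9 r=(7,8) succ=(2,1) retry=(0,1)
step 9 (t2 LOAD): counter=9 r=(7,9) succ=(2,1) retry=(0,1)
step 10 (t2 CAS): counter=10 r=(7,9) succ=(2,2) retry=(0,1)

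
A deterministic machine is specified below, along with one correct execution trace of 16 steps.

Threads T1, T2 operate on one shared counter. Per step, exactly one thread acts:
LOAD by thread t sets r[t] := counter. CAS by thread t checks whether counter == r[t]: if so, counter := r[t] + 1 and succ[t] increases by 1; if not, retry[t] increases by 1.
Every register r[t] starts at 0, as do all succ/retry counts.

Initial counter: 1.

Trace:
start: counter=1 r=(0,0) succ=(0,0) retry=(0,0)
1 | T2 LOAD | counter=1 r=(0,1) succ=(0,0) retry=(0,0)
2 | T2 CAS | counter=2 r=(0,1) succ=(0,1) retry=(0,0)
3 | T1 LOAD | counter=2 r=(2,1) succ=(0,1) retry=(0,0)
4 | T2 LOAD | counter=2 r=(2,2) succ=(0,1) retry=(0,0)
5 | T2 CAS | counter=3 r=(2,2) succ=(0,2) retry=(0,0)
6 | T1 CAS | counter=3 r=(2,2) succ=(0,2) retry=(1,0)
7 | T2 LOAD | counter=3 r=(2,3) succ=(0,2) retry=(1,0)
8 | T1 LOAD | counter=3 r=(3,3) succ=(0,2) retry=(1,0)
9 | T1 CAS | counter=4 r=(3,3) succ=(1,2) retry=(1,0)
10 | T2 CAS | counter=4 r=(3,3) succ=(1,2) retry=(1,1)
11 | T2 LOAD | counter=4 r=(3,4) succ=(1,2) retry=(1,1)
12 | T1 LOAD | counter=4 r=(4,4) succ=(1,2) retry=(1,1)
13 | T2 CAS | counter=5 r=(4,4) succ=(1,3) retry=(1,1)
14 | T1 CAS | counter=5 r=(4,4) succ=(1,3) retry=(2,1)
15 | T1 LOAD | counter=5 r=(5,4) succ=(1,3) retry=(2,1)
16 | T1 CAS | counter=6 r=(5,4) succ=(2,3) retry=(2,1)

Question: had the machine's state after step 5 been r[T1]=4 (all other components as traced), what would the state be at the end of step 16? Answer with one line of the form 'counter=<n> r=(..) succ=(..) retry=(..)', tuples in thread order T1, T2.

counter=6 r=(5,4) succ=(2,3) retry=(2,1)

state after step 5 := counter=3 r=(4,2) succ=(0,2) retry=(0,0)
6 | T1 CAS | counter=3 r=(4,2) succ=(0,2) retry=(1,0)
7 | T2 LOAD | counter=3 r=(4,3) succ=(0,2) retry=(1,0)
8 | T1 LOAD | counter=3 r=(3,3) succ=(0,2) retry=(1,0)
9 | T1 CAS | counter=4 r=(3,3) succ=(1,2) retry=(1,0)
10 | T2 CAS | counter=4 r=(3,3) succ=(1,2) retry=(1,1)
11 | T2 LOAD | counter=4 r=(3,4) succ=(1,2) retry=(1,1)
12 | T1 LOAD | counter=4 r=(4,4) succ=(1,2) retry=(1,1)
13 | T2 CAS | counter=5 r=(4,4) succ=(1,3) retry=(1,1)
14 | T1 CAS | counter=5 r=(4,4) succ=(1,3) retry=(2,1)
15 | T1 LOAD | counter=5 r=(5,4) succ=(1,3) retry=(2,1)
16 | T1 CAS | counter=6 r=(5,4) succ=(2,3) retry=(2,1)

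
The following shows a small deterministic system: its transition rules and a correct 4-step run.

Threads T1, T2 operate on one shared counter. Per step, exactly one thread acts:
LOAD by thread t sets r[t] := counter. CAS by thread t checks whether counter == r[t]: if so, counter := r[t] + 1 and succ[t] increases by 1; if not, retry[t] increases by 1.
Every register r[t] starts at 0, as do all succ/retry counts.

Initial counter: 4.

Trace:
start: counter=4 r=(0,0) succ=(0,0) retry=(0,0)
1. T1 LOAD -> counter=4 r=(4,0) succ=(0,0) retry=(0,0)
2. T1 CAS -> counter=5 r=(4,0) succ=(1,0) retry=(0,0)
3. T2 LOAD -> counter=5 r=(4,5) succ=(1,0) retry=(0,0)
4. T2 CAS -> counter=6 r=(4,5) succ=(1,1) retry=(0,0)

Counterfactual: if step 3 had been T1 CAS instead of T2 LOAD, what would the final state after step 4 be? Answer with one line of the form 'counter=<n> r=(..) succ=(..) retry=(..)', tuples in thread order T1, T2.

(re-executing from step 3 with the substitution; state before step 3: counter=5 r=(4,0) succ=(1,0) retry=(0,0))
3. T1 CAS -> counter=5 r=(4,0) succ=(1,0) retry=(1,0)
4. T2 CAS -> counter=5 r=(4,0) succ=(1,0) retry=(1,1)

counter=5 r=(4,0) succ=(1,0) retry=(1,1)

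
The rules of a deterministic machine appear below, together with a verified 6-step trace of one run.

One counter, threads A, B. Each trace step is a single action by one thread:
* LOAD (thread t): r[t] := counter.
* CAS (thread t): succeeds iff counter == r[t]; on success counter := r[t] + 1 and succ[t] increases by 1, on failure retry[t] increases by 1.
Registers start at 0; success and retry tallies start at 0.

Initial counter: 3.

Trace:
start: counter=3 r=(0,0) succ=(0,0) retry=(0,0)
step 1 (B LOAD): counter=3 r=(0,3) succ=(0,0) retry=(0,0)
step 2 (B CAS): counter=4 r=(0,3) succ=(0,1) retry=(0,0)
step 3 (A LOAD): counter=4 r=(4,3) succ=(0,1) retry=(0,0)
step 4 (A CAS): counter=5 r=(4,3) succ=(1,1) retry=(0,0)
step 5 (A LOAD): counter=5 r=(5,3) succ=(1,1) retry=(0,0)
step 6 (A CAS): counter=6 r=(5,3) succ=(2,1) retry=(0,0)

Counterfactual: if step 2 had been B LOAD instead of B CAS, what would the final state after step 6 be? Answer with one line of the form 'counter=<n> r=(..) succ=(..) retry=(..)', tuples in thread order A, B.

(re-executing from step 2 with the substitution; state before step 2: counter=3 r=(0,3) succ=(0,0) retry=(0,0))
step 2 (B LOAD): counter=3 r=(0,3) succ=(0,0) retry=(0,0)
step 3 (A LOAD): counter=3 r=(3,3) succ=(0,0) retry=(0,0)
step 4 (A CAS): counter=4 r=(3,3) succ=(1,0) retry=(0,0)
step 5 (A LOAD): counter=4 r=(4,3) succ=(1,0) retry=(0,0)
step 6 (A CAS): counter=5 r=(4,3) succ=(2,0) retry=(0,0)

counter=5 r=(4,3) succ=(2,0) retry=(0,0)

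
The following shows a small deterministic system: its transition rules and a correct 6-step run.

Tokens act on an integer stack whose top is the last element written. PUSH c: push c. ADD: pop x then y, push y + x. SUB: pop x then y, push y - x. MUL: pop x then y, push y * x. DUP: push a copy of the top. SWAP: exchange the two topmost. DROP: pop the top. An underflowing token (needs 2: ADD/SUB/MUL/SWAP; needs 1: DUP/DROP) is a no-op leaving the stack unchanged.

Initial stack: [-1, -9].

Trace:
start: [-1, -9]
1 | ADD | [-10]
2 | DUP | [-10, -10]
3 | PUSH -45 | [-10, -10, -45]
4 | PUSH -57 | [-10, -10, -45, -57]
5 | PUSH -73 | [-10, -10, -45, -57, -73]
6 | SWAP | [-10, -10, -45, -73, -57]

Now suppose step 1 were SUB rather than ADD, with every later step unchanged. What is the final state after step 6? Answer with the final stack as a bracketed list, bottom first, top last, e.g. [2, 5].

[8, 8, -45, -73, -57]

(re-executing from step 1 with the substitution; state before step 1: [-1, -9])
1 | SUB | [8]
2 | DUP | [8, 8]
3 | PUSH -45 | [8, 8, -45]
4 | PUSH -57 | [8, 8, -45, -57]
5 | PUSH -73 | [8, 8, -45, -57, -73]
6 | SWAP | [8, 8, -45, -73, -57]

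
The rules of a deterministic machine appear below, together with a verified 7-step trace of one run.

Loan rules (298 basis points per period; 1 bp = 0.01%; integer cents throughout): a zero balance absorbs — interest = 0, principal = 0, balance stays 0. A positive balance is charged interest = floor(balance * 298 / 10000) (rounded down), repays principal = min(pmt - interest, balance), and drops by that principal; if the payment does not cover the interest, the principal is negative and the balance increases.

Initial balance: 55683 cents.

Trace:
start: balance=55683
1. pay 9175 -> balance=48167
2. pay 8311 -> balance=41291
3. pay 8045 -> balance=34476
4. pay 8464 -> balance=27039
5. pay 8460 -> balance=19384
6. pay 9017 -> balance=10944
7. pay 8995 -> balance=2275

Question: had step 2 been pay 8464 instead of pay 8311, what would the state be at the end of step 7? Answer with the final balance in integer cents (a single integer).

2096

(re-executing from step 2 with the substitution; state before step 2: balance=48167)
2. pay 8464 -> balance=41138
3. pay 8045 -> balance=34318
4. pay 8464 -> balance=26876
5. pay 8460 -> balance=19216
6. pay 9017 -> balance=10771
7. pay 8995 -> balance=2096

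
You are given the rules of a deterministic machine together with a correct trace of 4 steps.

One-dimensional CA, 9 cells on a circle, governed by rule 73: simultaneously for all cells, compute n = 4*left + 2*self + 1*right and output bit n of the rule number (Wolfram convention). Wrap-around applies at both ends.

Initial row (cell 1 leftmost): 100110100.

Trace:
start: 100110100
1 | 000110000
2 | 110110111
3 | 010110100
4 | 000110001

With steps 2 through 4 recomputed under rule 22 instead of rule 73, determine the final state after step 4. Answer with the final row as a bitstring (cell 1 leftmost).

100000010

(re-executing steps 2..4 under rule 22; state before step 2: 000110000)
2 | 001001000
3 | 011111100
4 | 100000010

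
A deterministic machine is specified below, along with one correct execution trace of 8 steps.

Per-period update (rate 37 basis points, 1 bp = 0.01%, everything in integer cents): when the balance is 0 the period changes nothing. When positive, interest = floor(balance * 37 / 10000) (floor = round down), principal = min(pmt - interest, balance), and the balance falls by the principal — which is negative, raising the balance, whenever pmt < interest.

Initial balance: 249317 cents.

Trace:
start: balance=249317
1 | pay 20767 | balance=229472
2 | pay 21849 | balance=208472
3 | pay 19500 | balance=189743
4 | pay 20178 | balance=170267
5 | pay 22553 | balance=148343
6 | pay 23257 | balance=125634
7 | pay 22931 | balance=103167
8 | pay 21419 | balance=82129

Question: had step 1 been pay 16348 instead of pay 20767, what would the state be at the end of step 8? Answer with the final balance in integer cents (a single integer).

86664

(re-executing from step 1 with the substitution; state before step 1: balance=249317)
1 | pay 16348 | balance=233891
2 | pay 21849 | balance=212907
3 | pay 19500 | balance=194194
4 | pay 20178 | balance=174734
5 | pay 22553 | balance=152827
6 | pay 23257 | balance=130135
7 | pay 22931 | balance=107685
8 | pay 21419 | balance=86664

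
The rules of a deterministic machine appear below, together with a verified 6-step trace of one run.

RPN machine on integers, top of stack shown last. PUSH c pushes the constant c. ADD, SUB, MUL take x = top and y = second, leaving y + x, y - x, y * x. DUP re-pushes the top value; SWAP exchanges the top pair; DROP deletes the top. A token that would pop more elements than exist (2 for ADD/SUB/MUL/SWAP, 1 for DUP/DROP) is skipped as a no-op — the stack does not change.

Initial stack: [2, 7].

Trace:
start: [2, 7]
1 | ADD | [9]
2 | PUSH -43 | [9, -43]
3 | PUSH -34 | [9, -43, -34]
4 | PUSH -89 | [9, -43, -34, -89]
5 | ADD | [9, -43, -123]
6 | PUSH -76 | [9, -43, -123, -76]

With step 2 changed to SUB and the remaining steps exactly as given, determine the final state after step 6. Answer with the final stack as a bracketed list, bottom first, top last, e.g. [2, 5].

(re-executing from step 2 with the substitution; state before step 2: [9])
2 | SUB | [9]
3 | PUSH -34 | [9, -34]
4 | PUSH -89 | [9, -34, -89]
5 | ADD | [9, -123]
6 | PUSH -76 | [9, -123, -76]

[9, -123, -76]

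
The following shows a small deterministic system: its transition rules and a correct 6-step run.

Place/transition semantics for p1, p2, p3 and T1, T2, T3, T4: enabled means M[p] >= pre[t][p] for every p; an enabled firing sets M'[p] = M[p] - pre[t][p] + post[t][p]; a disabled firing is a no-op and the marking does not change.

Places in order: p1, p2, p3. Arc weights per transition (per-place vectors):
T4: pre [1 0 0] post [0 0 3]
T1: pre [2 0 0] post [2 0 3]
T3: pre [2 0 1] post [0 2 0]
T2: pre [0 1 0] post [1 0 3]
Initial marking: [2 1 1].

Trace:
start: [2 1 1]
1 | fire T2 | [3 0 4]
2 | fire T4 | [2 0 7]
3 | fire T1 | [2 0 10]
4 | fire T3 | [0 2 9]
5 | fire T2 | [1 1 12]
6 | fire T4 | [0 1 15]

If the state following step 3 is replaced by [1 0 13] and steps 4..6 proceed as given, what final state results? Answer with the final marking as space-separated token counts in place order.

state after step 3 := [1 0 13]
4 | fire T3 | [1 0 13]
5 | fire T2 | [1 0 13]
6 | fire T4 | [0 0 16]

0 0 16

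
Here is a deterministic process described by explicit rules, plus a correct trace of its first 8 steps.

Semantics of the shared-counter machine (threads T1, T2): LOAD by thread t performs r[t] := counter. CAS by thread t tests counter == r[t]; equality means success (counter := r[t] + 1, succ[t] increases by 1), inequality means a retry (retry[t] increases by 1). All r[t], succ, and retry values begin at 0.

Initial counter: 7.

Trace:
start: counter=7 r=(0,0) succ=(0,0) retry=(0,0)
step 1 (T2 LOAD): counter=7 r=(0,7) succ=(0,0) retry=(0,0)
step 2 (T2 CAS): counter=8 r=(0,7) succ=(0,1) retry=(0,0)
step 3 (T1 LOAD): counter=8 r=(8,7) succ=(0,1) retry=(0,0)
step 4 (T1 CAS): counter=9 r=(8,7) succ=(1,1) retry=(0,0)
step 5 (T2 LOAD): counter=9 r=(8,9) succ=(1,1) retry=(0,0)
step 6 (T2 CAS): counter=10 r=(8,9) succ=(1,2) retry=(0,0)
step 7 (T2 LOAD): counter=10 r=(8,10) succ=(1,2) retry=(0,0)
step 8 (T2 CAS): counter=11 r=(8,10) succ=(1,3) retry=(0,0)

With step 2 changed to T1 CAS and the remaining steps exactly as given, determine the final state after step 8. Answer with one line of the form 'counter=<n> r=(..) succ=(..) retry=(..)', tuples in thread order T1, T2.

counter=10 r=(7,9) succ=(1,2) retry=(1,0)

(re-executing from step 2 with the substitution; state before step 2: counter=7 r=(0,7) succ=(0,0) retry=(0,0))
step 2 (T1 CAS): counter=7 r=(0,7) succ=(0,0) retry=(1,0)
step 3 (T1 LOAD): counter=7 r=(7,7) succ=(0,0) retry=(1,0)
step 4 (T1 CAS): counter=8 r=(7,7) succ=(1,0) retry=(1,0)
step 5 (T2 LOAD): counter=8 r=(7,8) succ=(1,0) retry=(1,0)
step 6 (T2 CAS): counter=9 r=(7,8) succ=(1,1) retry=(1,0)
step 7 (T2 LOAD): counter=9 r=(7,9) succ=(1,1) retry=(1,0)
step 8 (T2 CAS): counter=10 r=(7,9) succ=(1,2) retry=(1,0)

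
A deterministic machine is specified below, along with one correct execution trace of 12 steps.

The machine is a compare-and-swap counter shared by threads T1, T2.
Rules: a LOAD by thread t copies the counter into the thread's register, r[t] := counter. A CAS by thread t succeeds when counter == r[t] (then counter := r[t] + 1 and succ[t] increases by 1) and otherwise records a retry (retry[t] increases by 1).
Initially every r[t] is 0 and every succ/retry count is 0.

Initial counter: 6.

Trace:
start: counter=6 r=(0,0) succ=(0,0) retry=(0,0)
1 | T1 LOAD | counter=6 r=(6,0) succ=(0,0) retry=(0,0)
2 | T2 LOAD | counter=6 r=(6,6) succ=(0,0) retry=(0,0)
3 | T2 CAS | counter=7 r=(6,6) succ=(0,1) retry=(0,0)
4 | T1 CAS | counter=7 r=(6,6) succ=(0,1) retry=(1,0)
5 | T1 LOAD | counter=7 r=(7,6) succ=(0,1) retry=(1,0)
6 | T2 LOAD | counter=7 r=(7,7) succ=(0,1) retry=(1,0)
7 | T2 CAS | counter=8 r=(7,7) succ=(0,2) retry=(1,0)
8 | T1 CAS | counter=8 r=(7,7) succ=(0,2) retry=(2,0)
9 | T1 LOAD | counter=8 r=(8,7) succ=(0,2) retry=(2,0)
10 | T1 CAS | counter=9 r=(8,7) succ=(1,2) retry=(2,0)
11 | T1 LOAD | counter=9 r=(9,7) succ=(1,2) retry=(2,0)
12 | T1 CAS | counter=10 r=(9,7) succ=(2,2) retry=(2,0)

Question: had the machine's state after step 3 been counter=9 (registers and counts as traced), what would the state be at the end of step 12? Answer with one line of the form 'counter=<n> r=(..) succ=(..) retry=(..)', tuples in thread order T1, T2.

state after step 3 := counter=9 r=(6,6) succ=(0,1) retry=(0,0)
4 | T1 CAS | counter=9 r=(6,6) succ=(0,1) retry=(1,0)
5 | T1 LOAD | counter=9 r=(9,6) succ=(0,1) retry=(1,0)
6 | T2 LOAD | counter=9 r=(9,9) succ=(0,1) retry=(1,0)
7 | T2 CAS | counter=10 r=(9,9) succ=(0,2) retry=(1,0)
8 | T1 CAS | counter=10 r=(9,9) succ=(0,2) retry=(2,0)
9 | T1 LOAD | counter=10 r=(10,9) succ=(0,2) retry=(2,0)
10 | T1 CAS | counter=11 r=(10,9) succ=(1,2) retry=(2,0)
11 | T1 LOAD | counter=11 r=(11,9) succ=(1,2) retry=(2,0)
12 | T1 CAS | counter=12 r=(11,9) succ=(2,2) retry=(2,0)

counter=12 r=(11,9) succ=(2,2) retry=(2,0)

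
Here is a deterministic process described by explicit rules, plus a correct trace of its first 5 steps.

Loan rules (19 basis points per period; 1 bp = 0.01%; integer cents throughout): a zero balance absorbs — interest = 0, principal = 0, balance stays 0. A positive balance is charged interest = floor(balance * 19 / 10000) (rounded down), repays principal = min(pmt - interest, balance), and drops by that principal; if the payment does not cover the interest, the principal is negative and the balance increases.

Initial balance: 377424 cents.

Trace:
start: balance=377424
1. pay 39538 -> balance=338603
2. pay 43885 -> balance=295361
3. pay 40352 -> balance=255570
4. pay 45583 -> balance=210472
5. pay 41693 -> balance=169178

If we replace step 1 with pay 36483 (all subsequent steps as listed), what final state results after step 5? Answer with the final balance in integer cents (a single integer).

(re-executing from step 1 with the substitution; state before step 1: balance=377424)
1. pay 36483 -> balance=341658
2. pay 43885 -> balance=298422
3. pay 40352 -> balance=258637
4. pay 45583 -> balance=213545
5. pay 41693 -> balance=172257

172257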